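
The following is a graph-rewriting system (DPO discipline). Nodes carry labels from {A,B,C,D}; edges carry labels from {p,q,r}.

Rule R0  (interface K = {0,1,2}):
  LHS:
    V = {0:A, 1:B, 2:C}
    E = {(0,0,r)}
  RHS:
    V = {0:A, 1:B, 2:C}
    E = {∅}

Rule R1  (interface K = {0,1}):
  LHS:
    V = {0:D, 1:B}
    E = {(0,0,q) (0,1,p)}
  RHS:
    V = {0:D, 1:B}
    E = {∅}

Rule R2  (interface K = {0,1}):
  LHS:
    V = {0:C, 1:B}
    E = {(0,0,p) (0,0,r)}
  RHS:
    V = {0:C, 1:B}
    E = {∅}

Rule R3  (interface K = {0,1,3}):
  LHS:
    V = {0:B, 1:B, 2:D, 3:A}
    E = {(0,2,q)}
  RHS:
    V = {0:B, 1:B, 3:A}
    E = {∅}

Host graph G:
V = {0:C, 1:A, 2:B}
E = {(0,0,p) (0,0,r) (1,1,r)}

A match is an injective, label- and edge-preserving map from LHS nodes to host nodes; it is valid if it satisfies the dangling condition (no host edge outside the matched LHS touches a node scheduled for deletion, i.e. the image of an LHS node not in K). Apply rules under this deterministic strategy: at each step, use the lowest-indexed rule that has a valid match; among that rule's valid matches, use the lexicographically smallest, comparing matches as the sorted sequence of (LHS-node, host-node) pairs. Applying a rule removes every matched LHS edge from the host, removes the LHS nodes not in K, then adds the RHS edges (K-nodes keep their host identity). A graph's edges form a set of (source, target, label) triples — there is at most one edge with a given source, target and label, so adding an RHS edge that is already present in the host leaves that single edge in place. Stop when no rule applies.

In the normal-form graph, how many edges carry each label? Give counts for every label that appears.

Answer: (no edges)

Steps:
[0] host  ⇒  3 nodes, 3 edges  {0-p->0 0-r->0 1-r->1}
[1] R0 @ {0↦1, 1↦2, 2↦0}  ⇒  3 nodes, 2 edges  {0-p->0 0-r->0}
[2] R2 @ {0↦0, 1↦2}  ⇒  3 nodes, 0 edges  {∅}
normal form: no rule applies after step 2
NF edges: []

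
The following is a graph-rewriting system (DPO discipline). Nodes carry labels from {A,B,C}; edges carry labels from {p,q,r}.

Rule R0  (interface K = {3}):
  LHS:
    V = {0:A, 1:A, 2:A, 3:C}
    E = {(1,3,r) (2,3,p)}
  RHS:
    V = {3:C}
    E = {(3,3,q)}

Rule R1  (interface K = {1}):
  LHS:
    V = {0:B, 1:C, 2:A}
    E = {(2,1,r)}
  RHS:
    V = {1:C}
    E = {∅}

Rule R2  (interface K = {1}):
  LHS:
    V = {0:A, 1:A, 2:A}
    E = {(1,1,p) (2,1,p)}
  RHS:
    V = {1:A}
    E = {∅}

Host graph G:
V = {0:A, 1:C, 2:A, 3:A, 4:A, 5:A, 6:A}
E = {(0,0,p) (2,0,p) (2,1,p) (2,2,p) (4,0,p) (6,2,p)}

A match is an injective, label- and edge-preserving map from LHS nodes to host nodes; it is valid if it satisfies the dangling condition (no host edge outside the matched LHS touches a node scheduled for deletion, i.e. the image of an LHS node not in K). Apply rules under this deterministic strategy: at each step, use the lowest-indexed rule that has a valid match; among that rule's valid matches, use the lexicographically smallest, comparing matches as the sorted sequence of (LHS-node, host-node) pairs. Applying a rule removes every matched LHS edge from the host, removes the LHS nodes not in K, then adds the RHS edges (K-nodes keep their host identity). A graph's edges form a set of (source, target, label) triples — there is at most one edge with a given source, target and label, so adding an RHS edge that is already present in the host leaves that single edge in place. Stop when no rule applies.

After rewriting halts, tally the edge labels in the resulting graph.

start.  V:7 E:6  edges: 0-p->0 2-p->0 2-p->1 2-p->2 4-p->0 6-p->2
1. fire R2 via {0↦3, 1↦0, 2↦4}  →  V:5 E:4  edges: 2-p->0 2-p->1 2-p->2 6-p->2
2. fire R2 via {0↦5, 1↦2, 2↦6}  →  V:3 E:2  edges: 2-p->0 2-p->1
normal form: no rule applies after step 2
NF edges: [(2, 0, 'p'), (2, 1, 'p')]

Answer: p:2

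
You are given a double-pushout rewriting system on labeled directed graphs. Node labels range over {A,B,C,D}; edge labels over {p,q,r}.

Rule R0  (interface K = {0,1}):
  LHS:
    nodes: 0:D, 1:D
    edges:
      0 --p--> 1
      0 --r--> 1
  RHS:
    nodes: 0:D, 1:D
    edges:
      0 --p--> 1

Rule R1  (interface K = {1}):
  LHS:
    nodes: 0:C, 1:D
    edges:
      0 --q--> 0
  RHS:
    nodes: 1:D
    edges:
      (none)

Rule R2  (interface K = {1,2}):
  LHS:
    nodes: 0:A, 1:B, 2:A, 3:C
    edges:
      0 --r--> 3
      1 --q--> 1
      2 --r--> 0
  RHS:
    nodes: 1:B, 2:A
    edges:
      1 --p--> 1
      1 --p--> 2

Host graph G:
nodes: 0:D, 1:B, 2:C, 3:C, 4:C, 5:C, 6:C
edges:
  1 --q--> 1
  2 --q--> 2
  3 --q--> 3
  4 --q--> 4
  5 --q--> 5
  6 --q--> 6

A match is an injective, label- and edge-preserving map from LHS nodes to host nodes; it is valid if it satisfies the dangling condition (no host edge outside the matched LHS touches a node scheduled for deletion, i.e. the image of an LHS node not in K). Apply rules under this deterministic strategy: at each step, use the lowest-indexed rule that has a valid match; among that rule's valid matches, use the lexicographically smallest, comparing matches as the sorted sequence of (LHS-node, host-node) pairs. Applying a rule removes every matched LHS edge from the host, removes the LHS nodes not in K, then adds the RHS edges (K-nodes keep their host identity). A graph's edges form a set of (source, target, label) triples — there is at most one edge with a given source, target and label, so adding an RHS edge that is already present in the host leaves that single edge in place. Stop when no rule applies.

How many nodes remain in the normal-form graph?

[0] host  ⇒  7 nodes, 6 edges  {1-q->1 2-q->2 3-q->3 4-q->4 5-q->5 6-q->6}
[1] R1 @ {0↦2, 1↦0}  ⇒  6 nodes, 5 edges  {1-q->1 3-q->3 4-q->4 5-q->5 6-q->6}
[2] R1 @ {0↦3, 1↦0}  ⇒  5 nodes, 4 edges  {1-q->1 4-q->4 5-q->5 6-q->6}
[3] R1 @ {0↦4, 1↦0}  ⇒  4 nodes, 3 edges  {1-q->1 5-q->5 6-q->6}
[4] R1 @ {0↦5, 1↦0}  ⇒  3 nodes, 2 edges  {1-q->1 6-q->6}
[5] R1 @ {0↦6, 1↦0}  ⇒  2 nodes, 1 edges  {1-q->1}
halt: no rule applies after step 5
NF nodes: {0:D, 1:B}

Answer: 2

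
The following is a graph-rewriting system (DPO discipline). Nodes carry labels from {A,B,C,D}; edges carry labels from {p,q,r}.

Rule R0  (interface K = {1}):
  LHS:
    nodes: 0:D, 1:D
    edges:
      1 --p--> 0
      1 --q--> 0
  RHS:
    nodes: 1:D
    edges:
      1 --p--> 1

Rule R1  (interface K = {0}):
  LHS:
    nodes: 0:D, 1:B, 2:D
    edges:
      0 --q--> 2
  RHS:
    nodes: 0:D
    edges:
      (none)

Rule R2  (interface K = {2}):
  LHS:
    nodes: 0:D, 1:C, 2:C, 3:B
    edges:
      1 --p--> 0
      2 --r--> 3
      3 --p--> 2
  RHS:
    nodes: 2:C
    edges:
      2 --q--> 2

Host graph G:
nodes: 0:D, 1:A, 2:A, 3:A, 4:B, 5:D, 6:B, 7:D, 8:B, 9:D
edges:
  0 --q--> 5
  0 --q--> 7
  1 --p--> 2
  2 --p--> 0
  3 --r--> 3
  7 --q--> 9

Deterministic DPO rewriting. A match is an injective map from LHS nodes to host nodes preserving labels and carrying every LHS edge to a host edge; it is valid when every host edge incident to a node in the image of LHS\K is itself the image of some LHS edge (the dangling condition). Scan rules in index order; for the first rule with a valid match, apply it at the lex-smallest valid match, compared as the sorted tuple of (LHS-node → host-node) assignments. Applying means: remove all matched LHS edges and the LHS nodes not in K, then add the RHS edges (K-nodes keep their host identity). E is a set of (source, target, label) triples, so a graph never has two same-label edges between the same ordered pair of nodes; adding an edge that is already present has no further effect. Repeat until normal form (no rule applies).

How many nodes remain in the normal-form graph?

[0] host  ⇒  10 nodes, 6 edges  {0-q->5 0-q->7 1-p->2 2-p->0 3-r->3 7-q->9}
[1] R1 @ {0↦0, 1↦4, 2↦5}  ⇒  8 nodes, 5 edges  {0-q->7 1-p->2 2-p->0 3-r->3 7-q->9}
[2] R1 @ {0↦7, 1↦6, 2↦9}  ⇒  6 nodes, 4 edges  {0-q->7 1-p->2 2-p->0 3-r->3}
[3] R1 @ {0↦0, 1↦8, 2↦7}  ⇒  4 nodes, 3 edges  {1-p->2 2-p->0 3-r->3}
normal form: no rule applies after step 3
NF nodes: {0:D, 1:A, 2:A, 3:A}

Answer: 4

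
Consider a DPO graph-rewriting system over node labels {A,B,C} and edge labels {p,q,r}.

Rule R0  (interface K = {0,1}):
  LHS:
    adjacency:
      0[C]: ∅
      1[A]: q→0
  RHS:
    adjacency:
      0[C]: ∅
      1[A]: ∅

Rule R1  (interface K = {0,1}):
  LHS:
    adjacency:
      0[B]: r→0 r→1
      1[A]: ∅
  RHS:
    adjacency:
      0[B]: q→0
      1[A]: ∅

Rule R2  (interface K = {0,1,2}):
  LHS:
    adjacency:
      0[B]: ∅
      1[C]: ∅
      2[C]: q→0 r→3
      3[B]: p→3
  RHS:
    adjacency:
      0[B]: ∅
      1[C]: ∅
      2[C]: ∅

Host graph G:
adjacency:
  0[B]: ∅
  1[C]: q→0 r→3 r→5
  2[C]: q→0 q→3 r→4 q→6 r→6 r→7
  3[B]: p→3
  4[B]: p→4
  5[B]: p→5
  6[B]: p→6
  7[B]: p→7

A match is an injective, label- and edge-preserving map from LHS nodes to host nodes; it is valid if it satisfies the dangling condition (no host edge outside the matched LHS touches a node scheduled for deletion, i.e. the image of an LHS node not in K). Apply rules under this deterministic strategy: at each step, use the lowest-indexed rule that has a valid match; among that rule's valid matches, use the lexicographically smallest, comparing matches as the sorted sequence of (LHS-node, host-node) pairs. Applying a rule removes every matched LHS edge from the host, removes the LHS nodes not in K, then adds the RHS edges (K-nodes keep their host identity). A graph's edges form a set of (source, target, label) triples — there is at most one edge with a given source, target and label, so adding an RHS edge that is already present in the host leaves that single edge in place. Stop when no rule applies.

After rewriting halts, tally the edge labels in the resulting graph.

start.  V:8 E:14  edges: 1-q->0 1-r->3 1-r->5 2-q->0 2-q->3 2-r->4 2-q->6 2-r->6 2-r->7 3-p->3 4-p->4 5-p->5 6-p->6 7-p->7
1. fire R2 via {0↦0, 1↦1, 2↦2, 3↦4}  →  V:7 E:11  edges: 1-q->0 1-r->3 1-r->5 2-q->3 2-q->6 2-r->6 2-r->7 3-p->3 5-p->5 6-p->6 7-p->7
2. fire R2 via {0↦0, 1↦2, 2↦1, 3↦5}  →  V:6 E:8  edges: 1-r->3 2-q->3 2-q->6 2-r->6 2-r->7 3-p->3 6-p->6 7-p->7
3. fire R2 via {0↦3, 1↦1, 2↦2, 3↦7}  →  V:5 E:5  edges: 1-r->3 2-q->6 2-r->6 3-p->3 6-p->6
halt: no rule applies after step 3
NF edges: [(1, 3, 'r'), (2, 6, 'q'), (2, 6, 'r'), (3, 3, 'p'), (6, 6, 'p')]

Answer: p:2 q:1 r:2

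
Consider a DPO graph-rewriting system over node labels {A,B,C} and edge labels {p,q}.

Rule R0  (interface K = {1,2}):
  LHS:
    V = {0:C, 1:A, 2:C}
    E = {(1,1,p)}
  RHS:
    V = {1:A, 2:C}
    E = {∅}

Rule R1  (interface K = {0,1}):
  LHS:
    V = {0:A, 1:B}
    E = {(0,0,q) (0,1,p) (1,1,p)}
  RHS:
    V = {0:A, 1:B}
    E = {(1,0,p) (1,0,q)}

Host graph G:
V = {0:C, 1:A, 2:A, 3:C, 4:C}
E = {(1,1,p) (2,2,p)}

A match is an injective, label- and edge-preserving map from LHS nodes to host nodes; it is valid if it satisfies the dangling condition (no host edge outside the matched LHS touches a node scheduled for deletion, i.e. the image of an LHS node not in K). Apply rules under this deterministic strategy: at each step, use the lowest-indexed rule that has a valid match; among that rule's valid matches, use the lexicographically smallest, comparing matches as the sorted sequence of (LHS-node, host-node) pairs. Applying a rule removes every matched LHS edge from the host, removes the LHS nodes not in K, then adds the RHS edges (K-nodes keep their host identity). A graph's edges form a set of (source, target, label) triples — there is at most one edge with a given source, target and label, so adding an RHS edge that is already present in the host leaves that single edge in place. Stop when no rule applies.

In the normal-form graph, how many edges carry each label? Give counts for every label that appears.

Answer: (no edges)

Derivation:
initial: |V|=5 |E|=2  E = 1-p->1 2-p->2
step 1: apply R0 at {0↦0, 1↦1, 2↦3}  → |V|=4 |E|=1  E = 2-p->2
step 2: apply R0 at {0↦3, 1↦2, 2↦4}  → |V|=3 |E|=0  E = ∅
normal form: no rule applies after step 2
NF edges: []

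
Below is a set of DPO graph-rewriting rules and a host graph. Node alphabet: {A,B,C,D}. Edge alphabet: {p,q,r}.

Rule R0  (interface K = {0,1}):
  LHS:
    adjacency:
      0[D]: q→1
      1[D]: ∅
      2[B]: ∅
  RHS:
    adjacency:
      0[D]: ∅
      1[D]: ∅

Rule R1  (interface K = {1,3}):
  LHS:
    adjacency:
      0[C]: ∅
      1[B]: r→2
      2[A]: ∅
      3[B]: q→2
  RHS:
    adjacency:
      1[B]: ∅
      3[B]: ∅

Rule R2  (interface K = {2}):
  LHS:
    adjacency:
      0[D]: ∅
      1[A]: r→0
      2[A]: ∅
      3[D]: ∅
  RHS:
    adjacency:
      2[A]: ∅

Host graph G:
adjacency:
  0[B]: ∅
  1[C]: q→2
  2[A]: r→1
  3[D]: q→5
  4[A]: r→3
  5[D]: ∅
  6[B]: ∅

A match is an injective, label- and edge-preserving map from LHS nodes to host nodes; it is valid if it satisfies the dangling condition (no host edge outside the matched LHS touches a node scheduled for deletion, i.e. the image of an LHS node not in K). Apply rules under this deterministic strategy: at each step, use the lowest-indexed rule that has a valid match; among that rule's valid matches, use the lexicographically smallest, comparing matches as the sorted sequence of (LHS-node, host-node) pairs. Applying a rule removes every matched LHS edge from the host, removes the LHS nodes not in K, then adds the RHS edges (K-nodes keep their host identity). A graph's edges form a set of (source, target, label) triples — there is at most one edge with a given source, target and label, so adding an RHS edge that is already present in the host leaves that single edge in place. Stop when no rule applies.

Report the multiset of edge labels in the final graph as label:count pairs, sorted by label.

initial: |V|=7 |E|=4  E = 1-q->2 2-r->1 3-q->5 4-r->3
step 1: apply R0 at {0↦3, 1↦5, 2↦0}  → |V|=6 |E|=3  E = 1-q->2 2-r->1 4-r->3
step 2: apply R2 at {0↦3, 1↦4, 2↦2, 3↦5}  → |V|=3 |E|=2  E = 1-q->2 2-r->1
normal form: no rule applies after step 2
NF edges: [(1, 2, 'q'), (2, 1, 'r')]

Answer: q:1 r:1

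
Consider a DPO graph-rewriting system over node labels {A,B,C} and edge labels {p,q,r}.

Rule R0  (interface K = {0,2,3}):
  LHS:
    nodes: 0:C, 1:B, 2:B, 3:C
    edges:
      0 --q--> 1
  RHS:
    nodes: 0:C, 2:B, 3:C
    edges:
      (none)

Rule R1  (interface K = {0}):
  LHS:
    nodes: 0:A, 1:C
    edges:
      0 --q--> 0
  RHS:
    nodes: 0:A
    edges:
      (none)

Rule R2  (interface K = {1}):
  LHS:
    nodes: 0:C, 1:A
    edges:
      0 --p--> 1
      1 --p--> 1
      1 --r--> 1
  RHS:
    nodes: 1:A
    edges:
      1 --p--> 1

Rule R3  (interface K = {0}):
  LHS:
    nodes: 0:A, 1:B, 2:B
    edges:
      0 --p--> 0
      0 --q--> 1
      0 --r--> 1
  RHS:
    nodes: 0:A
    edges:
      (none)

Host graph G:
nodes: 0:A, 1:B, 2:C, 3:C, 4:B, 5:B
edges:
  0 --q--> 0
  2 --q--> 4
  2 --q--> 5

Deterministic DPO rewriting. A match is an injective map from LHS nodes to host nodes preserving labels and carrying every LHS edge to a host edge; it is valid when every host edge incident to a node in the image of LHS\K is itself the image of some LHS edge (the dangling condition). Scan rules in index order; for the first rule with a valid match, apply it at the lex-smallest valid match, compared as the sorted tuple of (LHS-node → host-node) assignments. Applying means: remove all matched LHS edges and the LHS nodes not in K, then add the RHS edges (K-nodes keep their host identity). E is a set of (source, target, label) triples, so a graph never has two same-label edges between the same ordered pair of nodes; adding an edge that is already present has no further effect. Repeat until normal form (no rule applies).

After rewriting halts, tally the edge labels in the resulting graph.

Answer: (no edges)

Rewrite trace:
start.  V:6 E:3  edges: 0-q->0 2-q->4 2-q->5
1. fire R0 via {0↦2, 1↦4, 2↦1, 3↦3}  →  V:5 E:2  edges: 0-q->0 2-q->5
2. fire R0 via {0↦2, 1↦5, 2↦1, 3↦3}  →  V:4 E:1  edges: 0-q->0
3. fire R1 via {0↦0, 1↦2}  →  V:3 E:0  edges: ∅
halt: no rule applies after step 3
NF edges: []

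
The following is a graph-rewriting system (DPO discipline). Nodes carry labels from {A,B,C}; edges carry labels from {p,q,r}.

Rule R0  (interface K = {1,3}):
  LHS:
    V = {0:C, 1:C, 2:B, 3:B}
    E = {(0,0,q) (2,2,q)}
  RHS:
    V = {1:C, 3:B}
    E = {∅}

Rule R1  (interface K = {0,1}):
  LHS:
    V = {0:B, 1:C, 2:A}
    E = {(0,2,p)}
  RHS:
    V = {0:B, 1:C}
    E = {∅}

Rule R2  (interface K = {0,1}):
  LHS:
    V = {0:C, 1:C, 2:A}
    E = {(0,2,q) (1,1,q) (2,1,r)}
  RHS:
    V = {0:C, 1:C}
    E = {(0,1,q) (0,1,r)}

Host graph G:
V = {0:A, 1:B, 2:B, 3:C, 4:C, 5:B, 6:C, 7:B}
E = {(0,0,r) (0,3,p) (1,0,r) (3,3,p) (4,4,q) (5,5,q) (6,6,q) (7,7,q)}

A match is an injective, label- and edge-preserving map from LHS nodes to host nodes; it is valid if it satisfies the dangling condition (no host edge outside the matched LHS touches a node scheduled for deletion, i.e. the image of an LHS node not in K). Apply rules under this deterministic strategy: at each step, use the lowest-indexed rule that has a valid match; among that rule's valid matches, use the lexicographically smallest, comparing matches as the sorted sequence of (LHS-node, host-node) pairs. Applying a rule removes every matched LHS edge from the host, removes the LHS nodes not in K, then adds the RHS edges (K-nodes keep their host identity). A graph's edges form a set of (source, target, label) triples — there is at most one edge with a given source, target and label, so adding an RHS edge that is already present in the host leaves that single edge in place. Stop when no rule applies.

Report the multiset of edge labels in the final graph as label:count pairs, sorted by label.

start.  V:8 E:8  edges: 0-r->0 0-p->3 1-r->0 3-p->3 4-q->4 5-q->5 6-q->6 7-q->7
1. fire R0 via {0↦4, 1↦3, 2↦5, 3↦1}  →  V:6 E:6  edges: 0-r->0 0-p->3 1-r->0 3-p->3 6-q->6 7-q->7
2. fire R0 via {0↦6, 1↦3, 2↦7, 3↦1}  →  V:4 E:4  edges: 0-r->0 0-p->3 1-r->0 3-p->3
halt: no rule applies after step 2
NF edges: [(0, 0, 'r'), (0, 3, 'p'), (1, 0, 'r'), (3, 3, 'p')]

Answer: p:2 r:2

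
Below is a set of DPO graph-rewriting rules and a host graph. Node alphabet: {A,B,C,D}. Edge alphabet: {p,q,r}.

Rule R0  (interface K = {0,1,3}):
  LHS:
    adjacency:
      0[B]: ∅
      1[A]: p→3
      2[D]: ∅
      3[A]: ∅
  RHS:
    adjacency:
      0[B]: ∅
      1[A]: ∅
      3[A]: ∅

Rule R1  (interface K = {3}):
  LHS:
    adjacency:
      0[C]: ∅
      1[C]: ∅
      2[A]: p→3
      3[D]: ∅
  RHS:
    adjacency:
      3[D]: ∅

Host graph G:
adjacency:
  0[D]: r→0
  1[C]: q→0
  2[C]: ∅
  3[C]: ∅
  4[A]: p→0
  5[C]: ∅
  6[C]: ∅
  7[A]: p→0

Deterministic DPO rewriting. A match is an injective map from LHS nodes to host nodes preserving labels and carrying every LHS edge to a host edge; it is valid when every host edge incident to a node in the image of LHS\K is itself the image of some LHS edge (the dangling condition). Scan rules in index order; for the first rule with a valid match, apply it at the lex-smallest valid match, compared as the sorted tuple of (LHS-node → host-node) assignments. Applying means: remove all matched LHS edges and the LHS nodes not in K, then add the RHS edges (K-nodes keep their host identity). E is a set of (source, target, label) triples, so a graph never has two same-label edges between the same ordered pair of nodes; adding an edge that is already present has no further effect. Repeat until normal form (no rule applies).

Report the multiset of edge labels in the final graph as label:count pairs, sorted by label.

Answer: q:1 r:1

Steps:
initial: |V|=8 |E|=4  E = 0-r->0 1-q->0 4-p->0 7-p->0
step 1: apply R1 at {0↦2, 1↦3, 2↦4, 3↦0}  → |V|=5 |E|=3  E = 0-r->0 1-q->0 7-p->0
step 2: apply R1 at {0↦5, 1↦6, 2↦7, 3↦0}  → |V|=2 |E|=2  E = 0-r->0 1-q->0
halt: no rule applies after step 2
NF edges: [(0, 0, 'r'), (1, 0, 'q')]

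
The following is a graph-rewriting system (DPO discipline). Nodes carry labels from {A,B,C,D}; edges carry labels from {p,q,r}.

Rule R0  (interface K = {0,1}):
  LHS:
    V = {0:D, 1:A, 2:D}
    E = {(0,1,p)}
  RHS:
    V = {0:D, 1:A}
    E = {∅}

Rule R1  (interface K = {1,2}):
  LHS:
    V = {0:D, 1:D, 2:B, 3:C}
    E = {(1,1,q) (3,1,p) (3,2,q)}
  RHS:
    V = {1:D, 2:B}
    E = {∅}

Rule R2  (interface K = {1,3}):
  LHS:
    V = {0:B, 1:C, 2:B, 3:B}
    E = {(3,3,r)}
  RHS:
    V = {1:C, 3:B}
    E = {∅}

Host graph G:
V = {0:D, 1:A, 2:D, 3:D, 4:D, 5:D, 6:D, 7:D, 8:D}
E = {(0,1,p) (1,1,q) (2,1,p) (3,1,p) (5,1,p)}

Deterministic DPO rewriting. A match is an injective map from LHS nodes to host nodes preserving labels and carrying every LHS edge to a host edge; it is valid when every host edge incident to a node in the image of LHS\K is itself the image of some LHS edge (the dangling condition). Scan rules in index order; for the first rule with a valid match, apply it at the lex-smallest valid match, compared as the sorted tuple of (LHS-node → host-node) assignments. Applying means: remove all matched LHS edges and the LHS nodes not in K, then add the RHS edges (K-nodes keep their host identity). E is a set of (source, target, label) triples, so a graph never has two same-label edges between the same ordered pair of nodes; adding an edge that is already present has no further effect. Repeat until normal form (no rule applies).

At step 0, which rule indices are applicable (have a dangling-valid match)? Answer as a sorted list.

Answer: [R0]

Rewrite trace:
R0: 16 valid matches — {0↦0, 1↦1, 2↦4}, {0↦0, 1↦1, 2↦6}, {0↦0, 1↦1, 2↦7} (+13 more)
R1: no valid match — LHS pattern not found
R2: no valid match — LHS pattern not found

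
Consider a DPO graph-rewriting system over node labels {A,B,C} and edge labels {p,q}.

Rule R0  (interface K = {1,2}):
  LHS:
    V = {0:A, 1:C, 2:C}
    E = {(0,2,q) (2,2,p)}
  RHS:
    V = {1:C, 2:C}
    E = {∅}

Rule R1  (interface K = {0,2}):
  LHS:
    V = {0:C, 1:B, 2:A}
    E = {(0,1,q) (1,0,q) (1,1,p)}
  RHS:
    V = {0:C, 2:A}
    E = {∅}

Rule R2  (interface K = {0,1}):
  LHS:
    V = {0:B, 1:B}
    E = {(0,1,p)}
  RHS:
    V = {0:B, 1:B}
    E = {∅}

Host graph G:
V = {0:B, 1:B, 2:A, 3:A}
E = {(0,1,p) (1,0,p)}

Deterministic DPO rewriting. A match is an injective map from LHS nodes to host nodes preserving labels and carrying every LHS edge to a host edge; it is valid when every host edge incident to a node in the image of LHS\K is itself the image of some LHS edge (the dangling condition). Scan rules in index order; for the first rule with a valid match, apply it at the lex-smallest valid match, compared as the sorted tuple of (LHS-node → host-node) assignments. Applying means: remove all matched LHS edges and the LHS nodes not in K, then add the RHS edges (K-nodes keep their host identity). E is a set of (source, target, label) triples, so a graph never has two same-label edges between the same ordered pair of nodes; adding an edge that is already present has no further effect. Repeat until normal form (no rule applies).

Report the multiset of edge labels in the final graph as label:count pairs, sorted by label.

initial: |V|=4 |E|=2  E = 0-p->1 1-p->0
step 1: apply R2 at {0↦0, 1↦1}  → |V|=4 |E|=1  E = 1-p->0
step 2: apply R2 at {0↦1, 1↦0}  → |V|=4 |E|=0  E = ∅
normal form: no rule applies after step 2
NF edges: []

Answer: (no edges)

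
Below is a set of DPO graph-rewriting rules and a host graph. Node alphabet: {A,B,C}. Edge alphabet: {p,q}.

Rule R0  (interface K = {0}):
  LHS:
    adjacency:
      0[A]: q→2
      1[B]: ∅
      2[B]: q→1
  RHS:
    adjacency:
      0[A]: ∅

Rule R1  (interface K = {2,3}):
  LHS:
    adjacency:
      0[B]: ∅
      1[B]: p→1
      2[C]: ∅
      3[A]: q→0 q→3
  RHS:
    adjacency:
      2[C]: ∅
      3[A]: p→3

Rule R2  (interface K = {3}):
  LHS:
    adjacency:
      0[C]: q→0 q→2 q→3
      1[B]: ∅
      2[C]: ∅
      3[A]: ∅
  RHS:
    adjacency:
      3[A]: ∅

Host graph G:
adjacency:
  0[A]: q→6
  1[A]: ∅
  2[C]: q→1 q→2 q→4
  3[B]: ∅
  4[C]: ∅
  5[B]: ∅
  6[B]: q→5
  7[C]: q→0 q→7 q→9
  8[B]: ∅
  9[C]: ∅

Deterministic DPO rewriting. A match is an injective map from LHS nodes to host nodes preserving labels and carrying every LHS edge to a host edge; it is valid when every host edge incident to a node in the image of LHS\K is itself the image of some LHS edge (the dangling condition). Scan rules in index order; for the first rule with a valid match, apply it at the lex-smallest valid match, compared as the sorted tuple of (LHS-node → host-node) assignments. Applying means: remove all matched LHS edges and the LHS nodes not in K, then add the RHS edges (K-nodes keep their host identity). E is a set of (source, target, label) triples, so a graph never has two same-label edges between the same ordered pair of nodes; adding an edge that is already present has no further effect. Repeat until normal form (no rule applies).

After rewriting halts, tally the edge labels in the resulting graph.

[0] host  ⇒  10 nodes, 8 edges  {0-q->6 2-q->1 2-q->2 2-q->4 6-q->5 7-q->0 7-q->7 7-q->9}
[1] R0 @ {0↦0, 1↦5, 2↦6}  ⇒  8 nodes, 6 edges  {2-q->1 2-q->2 2-q->4 7-q->0 7-q->7 7-q->9}
[2] R2 @ {0↦2, 1↦3, 2↦4, 3↦1}  ⇒  5 nodes, 3 edges  {7-q->0 7-q->7 7-q->9}
[3] R2 @ {0↦7, 1↦8, 2↦9, 3↦0}  ⇒  2 nodes, 0 edges  {∅}
final graph: no rule applies after step 3
NF edges: []

Answer: (no edges)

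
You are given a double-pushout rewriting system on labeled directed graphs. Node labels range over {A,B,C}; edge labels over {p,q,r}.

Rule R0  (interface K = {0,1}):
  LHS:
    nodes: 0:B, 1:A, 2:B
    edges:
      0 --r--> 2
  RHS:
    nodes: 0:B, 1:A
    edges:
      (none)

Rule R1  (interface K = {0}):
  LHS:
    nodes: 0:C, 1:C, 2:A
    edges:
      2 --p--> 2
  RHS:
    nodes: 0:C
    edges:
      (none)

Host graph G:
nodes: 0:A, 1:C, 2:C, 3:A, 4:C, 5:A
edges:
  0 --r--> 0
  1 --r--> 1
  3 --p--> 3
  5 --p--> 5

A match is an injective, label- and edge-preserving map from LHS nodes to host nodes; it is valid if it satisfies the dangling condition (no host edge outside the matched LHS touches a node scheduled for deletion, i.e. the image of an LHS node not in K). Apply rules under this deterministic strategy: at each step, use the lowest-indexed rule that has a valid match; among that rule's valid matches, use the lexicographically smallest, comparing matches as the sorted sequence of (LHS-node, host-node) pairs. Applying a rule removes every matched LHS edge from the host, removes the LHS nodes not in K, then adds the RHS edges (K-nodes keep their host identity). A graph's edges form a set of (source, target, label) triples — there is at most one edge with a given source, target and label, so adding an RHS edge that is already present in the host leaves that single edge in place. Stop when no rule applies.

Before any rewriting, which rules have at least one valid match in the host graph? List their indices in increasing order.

Answer: [R1]

Derivation:
R0: no valid match — LHS pattern not found
R1: 8 valid matches — {0↦1, 1↦2, 2↦3}, {0↦1, 1↦2, 2↦5}, {0↦1, 1↦4, 2↦3} (+5 more)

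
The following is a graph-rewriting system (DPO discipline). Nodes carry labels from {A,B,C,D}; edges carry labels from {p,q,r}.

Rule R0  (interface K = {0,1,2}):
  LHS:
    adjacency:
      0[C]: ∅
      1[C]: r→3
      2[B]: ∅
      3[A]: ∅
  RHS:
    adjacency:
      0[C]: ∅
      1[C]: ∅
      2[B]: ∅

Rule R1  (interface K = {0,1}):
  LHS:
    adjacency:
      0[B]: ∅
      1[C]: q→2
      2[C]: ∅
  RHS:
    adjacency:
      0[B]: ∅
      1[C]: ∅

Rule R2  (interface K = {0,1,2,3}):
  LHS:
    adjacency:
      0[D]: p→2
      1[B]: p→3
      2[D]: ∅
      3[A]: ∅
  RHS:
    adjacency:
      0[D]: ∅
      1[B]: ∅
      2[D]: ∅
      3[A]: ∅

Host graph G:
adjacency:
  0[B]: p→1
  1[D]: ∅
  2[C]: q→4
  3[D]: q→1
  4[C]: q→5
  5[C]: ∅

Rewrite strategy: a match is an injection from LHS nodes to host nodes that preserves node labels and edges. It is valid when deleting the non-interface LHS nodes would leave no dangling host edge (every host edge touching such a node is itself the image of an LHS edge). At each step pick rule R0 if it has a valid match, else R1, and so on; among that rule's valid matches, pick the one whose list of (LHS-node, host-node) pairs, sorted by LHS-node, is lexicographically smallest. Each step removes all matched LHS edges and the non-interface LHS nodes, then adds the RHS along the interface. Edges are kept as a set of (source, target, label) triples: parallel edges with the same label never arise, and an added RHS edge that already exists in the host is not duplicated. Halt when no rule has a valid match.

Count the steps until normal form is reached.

Answer: 2

Rewrite trace:
start.  V:6 E:4  edges: 0-p->1 2-q->4 3-q->1 4-q->5
1. fire R1 via {0↦0, 1↦4, 2↦5}  →  V:5 E:3  edges: 0-p->1 2-q->4 3-q->1
2. fire R1 via {0↦0, 1↦2, 2↦4}  →  V:4 E:2  edges: 0-p->1 3-q->1
halt: no rule applies after step 2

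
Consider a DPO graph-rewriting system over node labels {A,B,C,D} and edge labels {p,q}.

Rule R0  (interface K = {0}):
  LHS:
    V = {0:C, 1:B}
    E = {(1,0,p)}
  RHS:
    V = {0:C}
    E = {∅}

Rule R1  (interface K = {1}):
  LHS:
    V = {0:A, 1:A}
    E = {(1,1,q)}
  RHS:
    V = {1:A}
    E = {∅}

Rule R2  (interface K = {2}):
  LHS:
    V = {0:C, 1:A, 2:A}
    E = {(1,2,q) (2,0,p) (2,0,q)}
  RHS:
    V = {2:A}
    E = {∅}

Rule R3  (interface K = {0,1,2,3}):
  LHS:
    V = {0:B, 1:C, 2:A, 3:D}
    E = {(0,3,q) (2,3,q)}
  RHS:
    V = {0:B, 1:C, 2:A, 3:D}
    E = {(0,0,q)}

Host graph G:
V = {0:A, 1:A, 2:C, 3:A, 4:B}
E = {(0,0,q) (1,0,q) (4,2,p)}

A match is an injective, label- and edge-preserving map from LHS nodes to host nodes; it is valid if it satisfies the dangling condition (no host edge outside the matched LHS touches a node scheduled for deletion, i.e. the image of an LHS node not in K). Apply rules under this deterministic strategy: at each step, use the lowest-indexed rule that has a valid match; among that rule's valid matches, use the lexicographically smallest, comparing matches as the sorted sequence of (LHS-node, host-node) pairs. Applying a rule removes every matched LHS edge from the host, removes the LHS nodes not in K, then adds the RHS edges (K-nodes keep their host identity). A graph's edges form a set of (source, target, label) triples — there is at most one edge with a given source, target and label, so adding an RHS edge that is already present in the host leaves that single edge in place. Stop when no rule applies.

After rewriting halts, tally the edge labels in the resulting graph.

Answer: q:1

Rewrite trace:
[0] host  ⇒  5 nodes, 3 edges  {0-q->0 1-q->0 4-p->2}
[1] R0 @ {0↦2, 1↦4}  ⇒  4 nodes, 2 edges  {0-q->0 1-q->0}
[2] R1 @ {0↦3, 1↦0}  ⇒  3 nodes, 1 edges  {1-q->0}
final graph: no rule applies after step 2
NF edges: [(1, 0, 'q')]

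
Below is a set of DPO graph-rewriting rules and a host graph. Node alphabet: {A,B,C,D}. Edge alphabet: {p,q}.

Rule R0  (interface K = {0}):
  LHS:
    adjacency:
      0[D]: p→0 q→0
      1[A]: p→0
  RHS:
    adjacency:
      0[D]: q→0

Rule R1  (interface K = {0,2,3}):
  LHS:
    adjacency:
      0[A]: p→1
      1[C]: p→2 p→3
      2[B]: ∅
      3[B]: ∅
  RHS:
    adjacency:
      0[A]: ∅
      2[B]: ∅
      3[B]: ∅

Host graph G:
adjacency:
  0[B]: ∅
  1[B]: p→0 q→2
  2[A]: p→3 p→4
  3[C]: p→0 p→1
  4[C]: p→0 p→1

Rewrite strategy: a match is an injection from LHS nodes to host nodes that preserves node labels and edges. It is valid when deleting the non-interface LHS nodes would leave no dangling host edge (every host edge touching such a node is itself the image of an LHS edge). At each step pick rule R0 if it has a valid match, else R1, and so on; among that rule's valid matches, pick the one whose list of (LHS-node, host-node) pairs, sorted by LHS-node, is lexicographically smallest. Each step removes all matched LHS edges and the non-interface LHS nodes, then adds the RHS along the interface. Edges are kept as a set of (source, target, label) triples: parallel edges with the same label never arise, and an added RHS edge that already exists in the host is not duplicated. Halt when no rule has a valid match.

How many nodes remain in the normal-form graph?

Answer: 3

Derivation:
[0] host  ⇒  5 nodes, 8 edges  {1-p->0 1-q->2 2-p->3 2-p->4 3-p->0 3-p->1 4-p->0 4-p->1}
[1] R1 @ {0↦2, 1↦3, 2↦0, 3↦1}  ⇒  4 nodes, 5 edges  {1-p->0 1-q->2 2-p->4 4-p->0 4-p->1}
[2] R1 @ {0↦2, 1↦4, 2↦0, 3↦1}  ⇒  3 nodes, 2 edges  {1-p->0 1-q->2}
final graph: no rule applies after step 2
NF nodes: {0:B, 1:B, 2:A}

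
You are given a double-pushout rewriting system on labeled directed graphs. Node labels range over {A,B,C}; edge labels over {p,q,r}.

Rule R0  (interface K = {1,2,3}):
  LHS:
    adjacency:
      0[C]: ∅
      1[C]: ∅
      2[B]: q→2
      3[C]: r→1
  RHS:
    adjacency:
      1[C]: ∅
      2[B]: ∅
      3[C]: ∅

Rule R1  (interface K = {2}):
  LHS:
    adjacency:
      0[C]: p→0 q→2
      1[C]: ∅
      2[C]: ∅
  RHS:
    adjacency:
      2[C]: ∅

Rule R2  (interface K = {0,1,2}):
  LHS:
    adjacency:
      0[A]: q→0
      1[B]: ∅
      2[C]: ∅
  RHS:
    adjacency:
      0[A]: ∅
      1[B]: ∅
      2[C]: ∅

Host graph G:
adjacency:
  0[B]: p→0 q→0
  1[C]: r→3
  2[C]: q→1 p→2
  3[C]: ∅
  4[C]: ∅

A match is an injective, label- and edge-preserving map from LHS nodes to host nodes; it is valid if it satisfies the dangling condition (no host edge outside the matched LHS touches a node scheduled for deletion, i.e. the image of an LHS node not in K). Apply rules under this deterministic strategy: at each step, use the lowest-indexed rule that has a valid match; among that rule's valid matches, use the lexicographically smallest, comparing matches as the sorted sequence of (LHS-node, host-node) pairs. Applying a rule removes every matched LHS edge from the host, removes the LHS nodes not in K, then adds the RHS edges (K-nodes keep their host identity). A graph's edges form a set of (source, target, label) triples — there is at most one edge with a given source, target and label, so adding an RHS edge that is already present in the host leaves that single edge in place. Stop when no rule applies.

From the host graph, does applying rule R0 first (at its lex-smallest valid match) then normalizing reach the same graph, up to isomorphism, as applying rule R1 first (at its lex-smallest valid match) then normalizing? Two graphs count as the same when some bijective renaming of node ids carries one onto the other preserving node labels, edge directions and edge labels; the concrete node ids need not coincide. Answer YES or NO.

Answer: NO

Rewrite trace:
branch R0-first: apply at {0↦4, 1↦3, 2↦0, 3↦1} → |E|=3, then 1 more step(s) → NF |V|=2 |E|=1 V={0:B, 1:C} E=0-p->0
branch R1-first: apply at {0↦2, 1↦4, 2↦1} → |E|=3, then 0 more step(s) → NF |V|=3 |E|=3 V={0:B, 1:C, 3:C} E=0-p->0 0-q->0 1-r->3
graphs not isomorphic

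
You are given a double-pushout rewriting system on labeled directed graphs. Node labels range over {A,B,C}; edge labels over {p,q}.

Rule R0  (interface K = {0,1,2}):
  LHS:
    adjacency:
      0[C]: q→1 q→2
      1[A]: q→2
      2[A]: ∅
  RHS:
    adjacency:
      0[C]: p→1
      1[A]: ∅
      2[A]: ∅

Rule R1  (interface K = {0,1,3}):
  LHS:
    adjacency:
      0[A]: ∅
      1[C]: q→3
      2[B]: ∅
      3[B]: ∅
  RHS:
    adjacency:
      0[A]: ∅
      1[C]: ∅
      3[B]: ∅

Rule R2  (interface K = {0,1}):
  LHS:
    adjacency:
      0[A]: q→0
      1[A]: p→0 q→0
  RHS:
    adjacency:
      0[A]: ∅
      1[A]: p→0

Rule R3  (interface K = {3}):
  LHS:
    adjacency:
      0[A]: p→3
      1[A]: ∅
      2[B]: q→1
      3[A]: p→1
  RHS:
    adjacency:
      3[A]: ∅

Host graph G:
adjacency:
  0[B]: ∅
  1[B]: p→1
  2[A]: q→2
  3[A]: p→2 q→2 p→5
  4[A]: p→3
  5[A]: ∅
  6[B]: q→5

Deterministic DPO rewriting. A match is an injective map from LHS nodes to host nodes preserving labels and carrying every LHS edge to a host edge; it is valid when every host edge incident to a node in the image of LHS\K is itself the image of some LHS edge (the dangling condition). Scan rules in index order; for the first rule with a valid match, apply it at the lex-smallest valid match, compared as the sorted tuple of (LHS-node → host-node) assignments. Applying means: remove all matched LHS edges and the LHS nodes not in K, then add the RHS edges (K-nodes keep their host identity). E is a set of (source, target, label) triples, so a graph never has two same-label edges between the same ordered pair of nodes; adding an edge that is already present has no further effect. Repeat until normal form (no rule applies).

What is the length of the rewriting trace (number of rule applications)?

Answer: 2

Steps:
[0] host  ⇒  7 nodes, 7 edges  {1-p->1 2-q->2 3-p->2 3-q->2 3-p->5 4-p->3 6-q->5}
[1] R2 @ {0↦2, 1↦3}  ⇒  7 nodes, 5 edges  {1-p->1 3-p->2 3-p->5 4-p->3 6-q->5}
[2] R3 @ {0↦4, 1↦5, 2↦6, 3↦3}  ⇒  4 nodes, 2 edges  {1-p->1 3-p->2}
final graph: no rule applies after step 2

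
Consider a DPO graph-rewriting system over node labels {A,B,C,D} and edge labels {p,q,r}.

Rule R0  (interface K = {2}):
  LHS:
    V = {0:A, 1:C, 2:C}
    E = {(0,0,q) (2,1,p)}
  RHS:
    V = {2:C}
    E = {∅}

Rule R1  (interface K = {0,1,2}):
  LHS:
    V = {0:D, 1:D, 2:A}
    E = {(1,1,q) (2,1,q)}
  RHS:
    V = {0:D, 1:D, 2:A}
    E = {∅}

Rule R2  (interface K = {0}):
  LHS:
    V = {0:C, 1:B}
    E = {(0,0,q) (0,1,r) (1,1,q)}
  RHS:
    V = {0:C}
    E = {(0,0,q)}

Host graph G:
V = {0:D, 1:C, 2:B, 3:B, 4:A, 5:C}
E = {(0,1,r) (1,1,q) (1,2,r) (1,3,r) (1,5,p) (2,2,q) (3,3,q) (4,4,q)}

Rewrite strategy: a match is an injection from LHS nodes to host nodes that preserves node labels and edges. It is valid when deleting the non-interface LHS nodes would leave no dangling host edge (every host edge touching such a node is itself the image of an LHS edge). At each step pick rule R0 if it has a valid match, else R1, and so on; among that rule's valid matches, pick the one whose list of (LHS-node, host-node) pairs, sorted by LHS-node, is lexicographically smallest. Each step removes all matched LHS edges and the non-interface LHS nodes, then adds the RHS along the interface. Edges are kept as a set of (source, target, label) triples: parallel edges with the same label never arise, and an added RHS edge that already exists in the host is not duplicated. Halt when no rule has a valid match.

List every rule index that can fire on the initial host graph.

R0: 1 valid match — {0↦4, 1↦5, 2↦1}
R1: no valid match — LHS pattern not found
R2: 2 valid matches — {0↦1, 1↦2}, {0↦1, 1↦3}

Answer: [R0,R2]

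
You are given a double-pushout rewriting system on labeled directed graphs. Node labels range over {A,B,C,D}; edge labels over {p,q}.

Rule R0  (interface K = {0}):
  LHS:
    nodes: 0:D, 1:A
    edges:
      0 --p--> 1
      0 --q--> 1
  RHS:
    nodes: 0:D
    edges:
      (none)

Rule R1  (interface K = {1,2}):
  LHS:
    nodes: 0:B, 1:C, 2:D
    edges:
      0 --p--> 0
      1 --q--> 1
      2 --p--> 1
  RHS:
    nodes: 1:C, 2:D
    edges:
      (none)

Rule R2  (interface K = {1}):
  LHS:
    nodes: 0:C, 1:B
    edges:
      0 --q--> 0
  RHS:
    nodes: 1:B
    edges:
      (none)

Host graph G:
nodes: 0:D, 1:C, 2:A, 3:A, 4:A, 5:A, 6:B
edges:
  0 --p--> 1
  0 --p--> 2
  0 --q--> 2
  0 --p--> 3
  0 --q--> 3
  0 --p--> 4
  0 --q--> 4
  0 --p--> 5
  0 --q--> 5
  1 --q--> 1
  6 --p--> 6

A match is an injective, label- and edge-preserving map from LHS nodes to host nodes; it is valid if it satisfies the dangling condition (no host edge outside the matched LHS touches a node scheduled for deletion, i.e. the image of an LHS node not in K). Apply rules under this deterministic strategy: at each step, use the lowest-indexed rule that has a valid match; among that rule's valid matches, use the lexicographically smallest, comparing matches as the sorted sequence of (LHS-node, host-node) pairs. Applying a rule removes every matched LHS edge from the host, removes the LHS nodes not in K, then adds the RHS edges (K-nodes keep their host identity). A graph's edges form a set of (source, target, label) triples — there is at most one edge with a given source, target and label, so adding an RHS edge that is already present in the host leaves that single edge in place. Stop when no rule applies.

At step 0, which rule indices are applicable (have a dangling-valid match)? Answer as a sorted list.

Answer: [R0,R1]

Steps:
R0: 4 valid matches — {0↦0, 1↦2}, {0↦0, 1↦3}, {0↦0, 1↦4} (+1 more)
R1: 1 valid match — {0↦6, 1↦1, 2↦0}
R2: no valid match — 1 raw match, all fail dangling condition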